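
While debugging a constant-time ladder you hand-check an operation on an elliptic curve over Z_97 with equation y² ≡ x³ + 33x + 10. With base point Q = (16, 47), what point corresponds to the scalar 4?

(76, 12)

Double-and-add on 4 = (100)₂. Start with Q = (16, 47) for the leading 1-bit.
double: tangent at (16, 47): λ = (3·16² + 33)/(2·47) ≡ 25/94. 94⁻¹ ≡ 32 (mod 97), so λ ≡ 25·32 ≡ 24.
  x = λ² - 16 - 16 = 576 - 32 ≡ 59; y = λ·(16 - 59) - 47 ≡ 85. → (59, 85)
double: tangent at (59, 85): λ = (3·59² + 33)/(2·85) ≡ 0/73. 73⁻¹ ≡ 4 (mod 97), so λ ≡ 0·4 ≡ 0.
  x = λ² - 59 - 59 = 0 - 118 ≡ 76; y = λ·(59 - 76) - 85 ≡ 12. → (76, 12)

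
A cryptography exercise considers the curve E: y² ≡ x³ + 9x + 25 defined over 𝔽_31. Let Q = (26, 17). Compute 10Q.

(12, 30)

Repeated addition: build up to 10Q.
2Q: tangent at (26, 17): λ = (3·26² + 9)/(2·17) ≡ 22/3. 3⁻¹ ≡ 21 (mod 31), so λ ≡ 22·21 ≡ 28.
  x = λ² - 26 - 26 = 784 - 52 ≡ 19; y = λ·(26 - 19) - 17 ≡ 24. → (19, 24)
3Q: (19, 24) + (26, 17). λ = (17 - 24)/(26 - 19) ≡ 24/7 mod 31. 7⁻¹ ≡ 9 (mod 31) since 7·9 = 63 ≡ 1, so λ ≡ 30.
  x = λ² - 19 - 26 = 900 - 45 ≡ 18; y = λ·(19 - 18) - 24 ≡ 6. → (18, 6)
4Q: (18, 6) + (26, 17). λ = (17 - 6)/(26 - 18) ≡ 11/8 mod 31. 8⁻¹ ≡ 4 (mod 31), so λ ≡ 13.
  x = λ² - 18 - 26 = 169 - 44 ≡ 1; y = λ·(18 - 1) - 6 ≡ 29. → (1, 29)
5Q: (1, 29) + (26, 17). λ = (17 - 29)/(26 - 1) ≡ 19/25 mod 31. 25⁻¹ ≡ 5 (mod 31), so λ ≡ 2.
  x = λ² - 1 - 26 = 4 - 27 ≡ 8; y = λ·(1 - 8) - 29 ≡ 19. → (8, 19)
6Q: (8, 19) + (26, 17). λ = (17 - 19)/(26 - 8) ≡ 29/18 mod 31. 18⁻¹ ≡ 19 (mod 31) since 18·19 = 342 ≡ 1, so λ ≡ 24.
  x = λ² - 8 - 26 = 576 - 34 ≡ 15; y = λ·(8 - 15) - 19 ≡ 30. → (15, 30)
7Q: (15, 30) + (26, 17). λ = (17 - 30)/(26 - 15) ≡ 18/11 mod 31. 11⁻¹ ≡ 17 (mod 31), so λ ≡ 27.
  x = λ² - 15 - 26 = 729 - 41 ≡ 6; y = λ·(15 - 6) - 30 ≡ 27. → (6, 27)
8Q: (6, 27) + (26, 17). λ = (17 - 27)/(26 - 6) ≡ 21/20 mod 31. 20⁻¹ ≡ 14 (mod 31), so λ ≡ 15.
  x = λ² - 6 - 26 = 225 - 32 ≡ 7; y = λ·(6 - 7) - 27 ≡ 20. → (7, 20)
9Q: (7, 20) + (26, 17). λ = (17 - 20)/(26 - 7) ≡ 28/19 mod 31. 19⁻¹ ≡ 18 (mod 31), so λ ≡ 8.
  x = λ² - 7 - 26 = 64 - 33 ≡ 0; y = λ·(7 - 0) - 20 ≡ 5. → (0, 5)
10Q: (0, 5) + (26, 17). λ = (17 - 5)/(26 - 0) ≡ 12/26 mod 31. 26⁻¹ ≡ 6 (mod 31) since 26·6 = 156 ≡ 1, so λ ≡ 10.
  x = λ² - 0 - 26 = 100 - 26 ≡ 12; y = λ·(0 - 12) - 5 ≡ 30. → (12, 30)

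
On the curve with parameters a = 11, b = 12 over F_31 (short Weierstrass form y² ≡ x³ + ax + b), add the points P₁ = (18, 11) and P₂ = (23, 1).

(18, 11) + (23, 1). λ = (1 - 11)/(23 - 18) ≡ 21/5 mod 31. 5⁻¹ ≡ 25 (mod 31), so λ ≡ 29.
  x = λ² - 18 - 23 = 841 - 41 ≡ 25; y = λ·(18 - 25) - 11 ≡ 3. → (25, 3)

(25, 3)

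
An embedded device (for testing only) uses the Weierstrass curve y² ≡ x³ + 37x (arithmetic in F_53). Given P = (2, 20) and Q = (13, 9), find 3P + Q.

First 3P:
Repeated addition: build up to 3P.
2P: tangent at (2, 20): λ = (3·2² + 37)/(2·20) ≡ 49/40. 40⁻¹ ≡ 4 (mod 53), so λ ≡ 49·4 ≡ 37.
  x = λ² - 2 - 2 = 1369 - 4 ≡ 40; y = λ·(2 - 40) - 20 ≡ 5. → (40, 5)
3P: (40, 5) + (2, 20). λ = (20 - 5)/(2 - 40) ≡ 15/15 mod 53. 15⁻¹ ≡ 46 (mod 53), so λ ≡ 1.
  x = λ² - 40 - 2 = 1 - 42 ≡ 12; y = λ·(40 - 12) - 5 ≡ 23. → (12, 23)
3P = (12, 23).
Finally 3P + Q:
(12, 23) + (13, 9). λ = (9 - 23)/(13 - 12) ≡ 39/1 mod 53. 1⁻¹ ≡ 1 (mod 53), so λ ≡ 39.
  x = λ² - 12 - 13 = 1521 - 25 ≡ 12; y = λ·(12 - 12) - 23 ≡ 30. → (12, 30)

(12, 30)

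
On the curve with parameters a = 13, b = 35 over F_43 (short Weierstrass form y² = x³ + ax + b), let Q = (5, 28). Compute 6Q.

Double-and-add on 6 = (110)₂. Start with Q = (5, 28) for the leading 1-bit.
double: tangent at (5, 28): λ = (3·5² + 13)/(2·28) ≡ 2/13. 13⁻¹ ≡ 10 (mod 43), so λ ≡ 2·10 ≡ 20.
  x = λ² - 5 - 5 = 400 - 10 ≡ 3; y = λ·(5 - 3) - 28 ≡ 12. → (3, 12)
add Q: (3, 12) + (5, 28). λ = (28 - 12)/(5 - 3) ≡ 16/2 mod 43. 2⁻¹ ≡ 22 (mod 43), so λ ≡ 8.
  x = λ² - 3 - 5 = 64 - 8 ≡ 13; y = λ·(3 - 13) - 12 ≡ 37. → (13, 37)
double: tangent at (13, 37): λ = (3·13² + 13)/(2·37) ≡ 4/31. 31⁻¹ ≡ 25 (mod 43), so λ ≡ 4·25 ≡ 14.
  x = λ² - 13 - 13 = 196 - 26 ≡ 41; y = λ·(13 - 41) - 37 ≡ 1. → (41, 1)

(41, 1)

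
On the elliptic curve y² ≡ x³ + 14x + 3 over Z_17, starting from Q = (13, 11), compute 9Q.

Double-and-add on 9 = (1001)₂. Start with Q = (13, 11) for the leading 1-bit.
double: tangent at (13, 11): λ = (3·13² + 14)/(2·11) ≡ 11/5. 5⁻¹ ≡ 7 (mod 17), so λ ≡ 11·7 ≡ 9.
  x = λ² - 13 - 13 = 81 - 26 ≡ 4; y = λ·(13 - 4) - 11 ≡ 2. → (4, 2)
double: tangent at (4, 2): λ = (3·4² + 14)/(2·2) ≡ 11/4. 4⁻¹ ≡ 13 (mod 17), so λ ≡ 11·13 ≡ 7.
  x = λ² - 4 - 4 = 49 - 8 ≡ 7; y = λ·(4 - 7) - 2 ≡ 11. → (7, 11)
double: tangent at (7, 11): λ = (3·7² + 14)/(2·11) ≡ 8/5. 5⁻¹ ≡ 7 (mod 17), so λ ≡ 8·7 ≡ 5.
  x = λ² - 7 - 7 = 25 - 14 ≡ 11; y = λ·(7 - 11) - 11 ≡ 3. → (11, 3)
add Q: (11, 3) + (13, 11). λ = (11 - 3)/(13 - 11) ≡ 8/2 mod 17. 2⁻¹ ≡ 9 (mod 17), so λ ≡ 4.
  x = λ² - 11 - 13 = 16 - 24 ≡ 9; y = λ·(11 - 9) - 3 ≡ 5. → (9, 5)

(9, 5)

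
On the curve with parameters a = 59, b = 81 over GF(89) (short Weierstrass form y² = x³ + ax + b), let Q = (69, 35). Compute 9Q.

(84, 62)

Double-and-add on 9 = (1001)₂. Start with Q = (69, 35) for the leading 1-bit.
double: tangent at (69, 35): λ = (3·69² + 59)/(2·35) ≡ 13/70. 70⁻¹ ≡ 14 (mod 89) since 70·14 = 980 ≡ 1, so λ ≡ 13·14 ≡ 4.
  x = λ² - 69 - 69 = 16 - 138 ≡ 56; y = λ·(69 - 56) - 35 ≡ 17. → (56, 17)
double: tangent at (56, 17): λ = (3·56² + 59)/(2·17) ≡ 33/34. 34⁻¹ ≡ 55 (mod 89), so λ ≡ 33·55 ≡ 35.
  x = λ² - 56 - 56 = 1225 - 112 ≡ 45; y = λ·(56 - 45) - 17 ≡ 12. → (45, 12)
double: tangent at (45, 12): λ = (3·45² + 59)/(2·12) ≡ 82/24. 24⁻¹ ≡ 26 (mod 89) since 24·26 = 624 ≡ 1, so λ ≡ 82·26 ≡ 85.
  x = λ² - 45 - 45 = 7225 - 90 ≡ 15; y = λ·(45 - 15) - 12 ≡ 46. → (15, 46)
add Q: (15, 46) + (69, 35). λ = (35 - 46)/(69 - 15) ≡ 78/54 mod 89. 54⁻¹ ≡ 61 (mod 89) since 54·61 = 3294 ≡ 1, so λ ≡ 41.
  x = λ² - 15 - 69 = 1681 - 84 ≡ 84; y = λ·(15 - 84) - 46 ≡ 62. → (84, 62)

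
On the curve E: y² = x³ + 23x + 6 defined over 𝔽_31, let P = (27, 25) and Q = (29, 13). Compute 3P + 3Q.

O

First 3P:
Repeated addition: build up to 3P.
2P: tangent at (27, 25): λ = (3·27² + 23)/(2·25) ≡ 9/19. 19⁻¹ ≡ 18 (mod 31) since 19·18 = 342 ≡ 1, so λ ≡ 9·18 ≡ 7.
  x = λ² - 27 - 27 = 49 - 54 ≡ 26; y = λ·(27 - 26) - 25 ≡ 13. → (26, 13)
3P: (26, 13) + (27, 25). λ = (25 - 13)/(27 - 26) ≡ 12/1 mod 31. 1⁻¹ ≡ 1 (mod 31) since 1·1 = 1 ≡ 1, so λ ≡ 12.
  x = λ² - 26 - 27 = 144 - 53 ≡ 29; y = λ·(26 - 29) - 13 ≡ 13. → (29, 13)
3P = (29, 13).
Next 3Q:
Repeated addition: build up to 3Q.
2Q: tangent at (29, 13): λ = (3·29² + 23)/(2·13) ≡ 4/26. 26⁻¹ ≡ 6 (mod 31), so λ ≡ 4·6 ≡ 24.
  x = λ² - 29 - 29 = 576 - 58 ≡ 22; y = λ·(29 - 22) - 13 ≡ 0. → (22, 0)
3Q: (22, 0) + (29, 13). λ = (13 - 0)/(29 - 22) ≡ 13/7 mod 31. 7⁻¹ ≡ 9 (mod 31), so λ ≡ 24.
  x = λ² - 22 - 29 = 576 - 51 ≡ 29; y = λ·(22 - 29) - 0 ≡ 18. → (29, 18)
3Q = (29, 18).
Finally 3P + 3Q:
(29, 13) + (29, 18): same x and y₁ ≡ -y₂, so the sum is 𝒪.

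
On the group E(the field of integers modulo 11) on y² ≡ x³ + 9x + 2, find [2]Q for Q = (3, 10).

tangent at (3, 10): λ = (3·3² + 9)/(2·10) ≡ 3/9. 9⁻¹ ≡ 5 (mod 11) since 9·5 = 45 ≡ 1, so λ ≡ 3·5 ≡ 4.
  x = λ² - 3 - 3 = 16 - 6 ≡ 10; y = λ·(3 - 10) - 10 ≡ 6. → (10, 6)

(10, 6)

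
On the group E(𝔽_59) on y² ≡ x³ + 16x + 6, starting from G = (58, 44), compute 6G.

Repeated addition: build up to 6G.
2G: tangent at (58, 44): λ = (3·58² + 16)/(2·44) ≡ 19/29. 29⁻¹ ≡ 57 (mod 59) since 29·57 = 1653 ≡ 1, so λ ≡ 19·57 ≡ 21.
  x = λ² - 58 - 58 = 441 - 116 ≡ 30; y = λ·(58 - 30) - 44 ≡ 13. → (30, 13)
3G: (30, 13) + (58, 44). λ = (44 - 13)/(58 - 30) ≡ 31/28 mod 59. 28⁻¹ ≡ 19 (mod 59), so λ ≡ 58.
  x = λ² - 30 - 58 = 3364 - 88 ≡ 31; y = λ·(30 - 31) - 13 ≡ 47. → (31, 47)
4G: (31, 47) + (58, 44). λ = (44 - 47)/(58 - 31) ≡ 56/27 mod 59. 27⁻¹ ≡ 35 (mod 59) since 27·35 = 945 ≡ 1, so λ ≡ 13.
  x = λ² - 31 - 58 = 169 - 89 ≡ 21; y = λ·(31 - 21) - 47 ≡ 24. → (21, 24)
5G: (21, 24) + (58, 44). λ = (44 - 24)/(58 - 21) ≡ 20/37 mod 59. 37⁻¹ ≡ 8 (mod 59), so λ ≡ 42.
  x = λ² - 21 - 58 = 1764 - 79 ≡ 33; y = λ·(21 - 33) - 24 ≡ 3. → (33, 3)
6G: (33, 3) + (58, 44). λ = (44 - 3)/(58 - 33) ≡ 41/25 mod 59. 25⁻¹ ≡ 26 (mod 59), so λ ≡ 4.
  x = λ² - 33 - 58 = 16 - 91 ≡ 43; y = λ·(33 - 43) - 3 ≡ 16. → (43, 16)

(43, 16)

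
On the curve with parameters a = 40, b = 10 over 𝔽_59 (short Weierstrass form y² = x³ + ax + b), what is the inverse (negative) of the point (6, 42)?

-(6, 42) = (6, -42 mod 59) = (6, 17).

(6, 17)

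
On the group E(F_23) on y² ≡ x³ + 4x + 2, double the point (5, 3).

tangent at (5, 3): λ = (3·5² + 4)/(2·3) ≡ 10/6. 6⁻¹ ≡ 4 (mod 23) since 6·4 = 24 ≡ 1, so λ ≡ 10·4 ≡ 17.
  x = λ² - 5 - 5 = 289 - 10 ≡ 3; y = λ·(5 - 3) - 3 ≡ 8. → (3, 8)

(3, 8)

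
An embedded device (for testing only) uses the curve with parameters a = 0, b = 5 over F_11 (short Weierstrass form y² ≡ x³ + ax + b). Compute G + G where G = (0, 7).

(0, 4)

tangent at (0, 7): λ = (3·0² + 0)/(2·7) ≡ 0/3. 3⁻¹ ≡ 4 (mod 11) since 3·4 = 12 ≡ 1, so λ ≡ 0·4 ≡ 0.
  x = λ² - 0 - 0 = 0 - 0 ≡ 0; y = λ·(0 - 0) - 7 ≡ 4. → (0, 4)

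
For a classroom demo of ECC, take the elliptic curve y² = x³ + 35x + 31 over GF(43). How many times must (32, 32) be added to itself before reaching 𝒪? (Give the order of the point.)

2P: tangent at (32, 32): λ = (3·32² + 35)/(2·32) ≡ 11/21. 21⁻¹ ≡ 41 (mod 43), so λ ≡ 11·41 ≡ 21.
  x = λ² - 32 - 32 = 441 - 64 ≡ 33; y = λ·(32 - 33) - 32 ≡ 33. → (33, 33)
3P: (33, 33) + (32, 32). λ = (32 - 33)/(32 - 33) ≡ 42/42 mod 43. 42⁻¹ ≡ 42 (mod 43) since 42·42 = 1764 ≡ 1, so λ ≡ 1.
  x = λ² - 33 - 32 = 1 - 65 ≡ 22; y = λ·(33 - 22) - 33 ≡ 21. → (22, 21)
4P: (22, 21) + (32, 32). λ = (32 - 21)/(32 - 22) ≡ 11/10 mod 43. 10⁻¹ ≡ 13 (mod 43) since 10·13 = 130 ≡ 1, so λ ≡ 14.
  x = λ² - 22 - 32 = 196 - 54 ≡ 13; y = λ·(22 - 13) - 21 ≡ 19. → (13, 19)
5P: (13, 19) + (32, 32). λ = (32 - 19)/(32 - 13) ≡ 13/19 mod 43. 19⁻¹ ≡ 34 (mod 43), so λ ≡ 12.
  x = λ² - 13 - 32 = 144 - 45 ≡ 13; y = λ·(13 - 13) - 19 ≡ 24. → (13, 24)
6P: (13, 24) + (32, 32). λ = (32 - 24)/(32 - 13) ≡ 8/19 mod 43. 19⁻¹ ≡ 34 (mod 43), so λ ≡ 14.
  x = λ² - 13 - 32 = 196 - 45 ≡ 22; y = λ·(13 - 22) - 24 ≡ 22. → (22, 22)
7P: (22, 22) + (32, 32). λ = (32 - 22)/(32 - 22) ≡ 10/10 mod 43. 10⁻¹ ≡ 13 (mod 43) since 10·13 = 130 ≡ 1, so λ ≡ 1.
  x = λ² - 22 - 32 = 1 - 54 ≡ 33; y = λ·(22 - 33) - 22 ≡ 10. → (33, 10)
8P: (33, 10) + (32, 32). λ = (32 - 10)/(32 - 33) ≡ 22/42 mod 43. 42⁻¹ ≡ 42 (mod 43), so λ ≡ 21.
  x = λ² - 33 - 32 = 441 - 65 ≡ 32; y = λ·(33 - 32) - 10 ≡ 11. → (32, 11)
9P: (32, 11) + (32, 32): same x and y₁ ≡ -y₂, so the sum is 𝒪.
9P = 𝒪, so the order is 9.

9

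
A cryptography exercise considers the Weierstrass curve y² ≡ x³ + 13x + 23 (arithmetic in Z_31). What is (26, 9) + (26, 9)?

tangent at (26, 9): λ = (3·26² + 13)/(2·9) ≡ 26/18. 18⁻¹ ≡ 19 (mod 31) since 18·19 = 342 ≡ 1, so λ ≡ 26·19 ≡ 29.
  x = λ² - 26 - 26 = 841 - 52 ≡ 14; y = λ·(26 - 14) - 9 ≡ 29. → (14, 29)

(14, 29)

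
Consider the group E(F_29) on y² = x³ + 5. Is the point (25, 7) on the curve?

y² = 7² ≡ 20; x³ + 0x + 5 = 15630 ≡ 28 (mod 29). 20 ≠ 28.

no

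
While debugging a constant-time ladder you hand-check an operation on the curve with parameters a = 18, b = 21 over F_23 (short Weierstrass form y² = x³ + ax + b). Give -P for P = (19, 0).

(19, 0)

-(19, 0) = (19, -0 mod 23) = (19, 0).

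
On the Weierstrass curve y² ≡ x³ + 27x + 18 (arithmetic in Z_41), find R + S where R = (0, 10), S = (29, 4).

(2, 30)

(0, 10) + (29, 4). λ = (4 - 10)/(29 - 0) ≡ 35/29 mod 41. 29⁻¹ ≡ 17 (mod 41), so λ ≡ 21.
  x = λ² - 0 - 29 = 441 - 29 ≡ 2; y = λ·(0 - 2) - 10 ≡ 30. → (2, 30)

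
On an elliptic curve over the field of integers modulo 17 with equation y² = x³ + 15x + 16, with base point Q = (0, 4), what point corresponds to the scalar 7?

Double-and-add on 7 = (111)₂. Start with Q = (0, 4) for the leading 1-bit.
double: tangent at (0, 4): λ = (3·0² + 15)/(2·4) ≡ 15/8. 8⁻¹ ≡ 15 (mod 17), so λ ≡ 15·15 ≡ 4.
  x = λ² - 0 - 0 = 16 - 0 ≡ 16; y = λ·(0 - 16) - 4 ≡ 0. → (16, 0)
add Q: (16, 0) + (0, 4). λ = (4 - 0)/(0 - 16) ≡ 4/1 mod 17. 1⁻¹ ≡ 1 (mod 17) since 1·1 = 1 ≡ 1, so λ ≡ 4.
  x = λ² - 16 - 0 = 16 - 16 ≡ 0; y = λ·(16 - 0) - 0 ≡ 13. → (0, 13)
double: tangent at (0, 13): λ = (3·0² + 15)/(2·13) ≡ 15/9. 9⁻¹ ≡ 2 (mod 17), so λ ≡ 15·2 ≡ 13.
  x = λ² - 0 - 0 = 169 - 0 ≡ 16; y = λ·(0 - 16) - 13 ≡ 0. → (16, 0)
add Q: (16, 0) + (0, 4). λ = (4 - 0)/(0 - 16) ≡ 4/1 mod 17. 1⁻¹ ≡ 1 (mod 17), so λ ≡ 4.
  x = λ² - 16 - 0 = 16 - 16 ≡ 0; y = λ·(16 - 0) - 0 ≡ 13. → (0, 13)

(0, 13)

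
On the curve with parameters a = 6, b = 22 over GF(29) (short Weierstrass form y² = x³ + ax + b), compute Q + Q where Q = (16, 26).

(21, 10)

tangent at (16, 26): λ = (3·16² + 6)/(2·26) ≡ 20/23. 23⁻¹ ≡ 24 (mod 29), so λ ≡ 20·24 ≡ 16.
  x = λ² - 16 - 16 = 256 - 32 ≡ 21; y = λ·(16 - 21) - 26 ≡ 10. → (21, 10)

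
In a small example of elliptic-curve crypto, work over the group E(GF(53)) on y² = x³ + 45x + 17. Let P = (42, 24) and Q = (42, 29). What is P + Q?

O

The two points share x = 42 and their y-coordinates satisfy 24 + 29 ≡ 0 (mod 53), so they are inverses. Their sum is ∞.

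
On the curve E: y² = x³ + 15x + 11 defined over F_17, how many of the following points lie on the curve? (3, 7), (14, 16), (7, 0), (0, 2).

(3, 7): 7² ≡ 15, rhs ≡ 15 → on.
(14, 16): 16² ≡ 1, rhs ≡ 7 → off.
(7, 0): 0² ≡ 0, rhs ≡ 0 → on.
(0, 2): 2² ≡ 4, rhs ≡ 11 → off.

2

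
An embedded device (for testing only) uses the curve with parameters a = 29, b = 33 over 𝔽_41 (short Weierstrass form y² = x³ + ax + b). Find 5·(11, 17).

(18, 14)

Write P = (11, 17).
Repeated addition: build up to 5P.
2P: tangent at (11, 17): λ = (3·11² + 29)/(2·17) ≡ 23/34. 34⁻¹ ≡ 35 (mod 41) since 34·35 = 1190 ≡ 1, so λ ≡ 23·35 ≡ 26.
  x = λ² - 11 - 11 = 676 - 22 ≡ 39; y = λ·(11 - 39) - 17 ≡ 34. → (39, 34)
3P: (39, 34) + (11, 17). λ = (17 - 34)/(11 - 39) ≡ 24/13 mod 41. 13⁻¹ ≡ 19 (mod 41), so λ ≡ 5.
  x = λ² - 39 - 11 = 25 - 50 ≡ 16; y = λ·(39 - 16) - 34 ≡ 40. → (16, 40)
4P: (16, 40) + (11, 17). λ = (17 - 40)/(11 - 16) ≡ 18/36 mod 41. 36⁻¹ ≡ 8 (mod 41), so λ ≡ 21.
  x = λ² - 16 - 11 = 441 - 27 ≡ 4; y = λ·(16 - 4) - 40 ≡ 7. → (4, 7)
5P: (4, 7) + (11, 17). λ = (17 - 7)/(11 - 4) ≡ 10/7 mod 41. 7⁻¹ ≡ 6 (mod 41), so λ ≡ 19.
  x = λ² - 4 - 11 = 361 - 15 ≡ 18; y = λ·(4 - 18) - 7 ≡ 14. → (18, 14)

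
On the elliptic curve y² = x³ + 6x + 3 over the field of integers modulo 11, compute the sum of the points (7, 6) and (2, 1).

(7, 6) + (2, 1). λ = (1 - 6)/(2 - 7) ≡ 6/6 mod 11. 6⁻¹ ≡ 2 (mod 11) since 6·2 = 12 ≡ 1, so λ ≡ 1.
  x = λ² - 7 - 2 = 1 - 9 ≡ 3; y = λ·(7 - 3) - 6 ≡ 9. → (3, 9)

(3, 9)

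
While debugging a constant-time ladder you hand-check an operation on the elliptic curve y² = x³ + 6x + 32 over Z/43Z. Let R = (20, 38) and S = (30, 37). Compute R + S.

(20, 38) + (30, 37). λ = (37 - 38)/(30 - 20) ≡ 42/10 mod 43. 10⁻¹ ≡ 13 (mod 43) since 10·13 = 130 ≡ 1, so λ ≡ 30.
  x = λ² - 20 - 30 = 900 - 50 ≡ 33; y = λ·(20 - 33) - 38 ≡ 2. → (33, 2)

(33, 2)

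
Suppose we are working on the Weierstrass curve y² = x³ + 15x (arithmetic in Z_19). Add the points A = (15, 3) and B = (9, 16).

(15, 3) + (9, 16). λ = (16 - 3)/(9 - 15) ≡ 13/13 mod 19. 13⁻¹ ≡ 3 (mod 19) since 13·3 = 39 ≡ 1, so λ ≡ 1.
  x = λ² - 15 - 9 = 1 - 24 ≡ 15; y = λ·(15 - 15) - 3 ≡ 16. → (15, 16)

(15, 16)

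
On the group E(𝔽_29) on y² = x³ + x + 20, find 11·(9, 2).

Write G = (9, 2).
Repeated addition: build up to 11G.
2G: tangent at (9, 2): λ = (3·9² + 1)/(2·2) ≡ 12/4. 4⁻¹ ≡ 22 (mod 29) since 4·22 = 88 ≡ 1, so λ ≡ 12·22 ≡ 3.
  x = λ² - 9 - 9 = 9 - 18 ≡ 20; y = λ·(9 - 20) - 2 ≡ 23. → (20, 23)
3G: (20, 23) + (9, 2). λ = (2 - 23)/(9 - 20) ≡ 8/18 mod 29. 18⁻¹ ≡ 21 (mod 29), so λ ≡ 23.
  x = λ² - 20 - 9 = 529 - 29 ≡ 7; y = λ·(20 - 7) - 23 ≡ 15. → (7, 15)
4G: (7, 15) + (9, 2). λ = (2 - 15)/(9 - 7) ≡ 16/2 mod 29. 2⁻¹ ≡ 15 (mod 29) since 2·15 = 30 ≡ 1, so λ ≡ 8.
  x = λ² - 7 - 9 = 64 - 16 ≡ 19; y = λ·(7 - 19) - 15 ≡ 5. → (19, 5)
5G: (19, 5) + (9, 2). λ = (2 - 5)/(9 - 19) ≡ 26/19 mod 29. 19⁻¹ ≡ 26 (mod 29) since 19·26 = 494 ≡ 1, so λ ≡ 9.
  x = λ² - 19 - 9 = 81 - 28 ≡ 24; y = λ·(19 - 24) - 5 ≡ 8. → (24, 8)
6G: (24, 8) + (9, 2). λ = (2 - 8)/(9 - 24) ≡ 23/14 mod 29. 14⁻¹ ≡ 27 (mod 29) since 14·27 = 378 ≡ 1, so λ ≡ 12.
  x = λ² - 24 - 9 = 144 - 33 ≡ 24; y = λ·(24 - 24) - 8 ≡ 21. → (24, 21)
7G: (24, 21) + (9, 2). λ = (2 - 21)/(9 - 24) ≡ 10/14 mod 29. 14⁻¹ ≡ 27 (mod 29), so λ ≡ 9.
  x = λ² - 24 - 9 = 81 - 33 ≡ 19; y = λ·(24 - 19) - 21 ≡ 24. → (19, 24)
8G: (19, 24) + (9, 2). λ = (2 - 24)/(9 - 19) ≡ 7/19 mod 29. 19⁻¹ ≡ 26 (mod 29), so λ ≡ 8.
  x = λ² - 19 - 9 = 64 - 28 ≡ 7; y = λ·(19 - 7) - 24 ≡ 14. → (7, 14)
9G: (7, 14) + (9, 2). λ = (2 - 14)/(9 - 7) ≡ 17/2 mod 29. 2⁻¹ ≡ 15 (mod 29), so λ ≡ 23.
  x = λ² - 7 - 9 = 529 - 16 ≡ 20; y = λ·(7 - 20) - 14 ≡ 6. → (20, 6)
10G: (20, 6) + (9, 2). λ = (2 - 6)/(9 - 20) ≡ 25/18 mod 29. 18⁻¹ ≡ 21 (mod 29) since 18·21 = 378 ≡ 1, so λ ≡ 3.
  x = λ² - 20 - 9 = 9 - 29 ≡ 9; y = λ·(20 - 9) - 6 ≡ 27. → (9, 27)
11G: (9, 27) + (9, 2): same x and y₁ ≡ -y₂, so the sum is 𝒪.

O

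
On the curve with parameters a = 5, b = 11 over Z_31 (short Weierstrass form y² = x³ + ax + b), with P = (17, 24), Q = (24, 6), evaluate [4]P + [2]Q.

First 4P:
Repeated addition: build up to 4P.
2P: tangent at (17, 24): λ = (3·17² + 5)/(2·24) ≡ 4/17. 17⁻¹ ≡ 11 (mod 31) since 17·11 = 187 ≡ 1, so λ ≡ 4·11 ≡ 13.
  x = λ² - 17 - 17 = 169 - 34 ≡ 11; y = λ·(17 - 11) - 24 ≡ 23. → (11, 23)
3P: (11, 23) + (17, 24). λ = (24 - 23)/(17 - 11) ≡ 1/6 mod 31. 6⁻¹ ≡ 26 (mod 31) since 6·26 = 156 ≡ 1, so λ ≡ 26.
  x = λ² - 11 - 17 = 676 - 28 ≡ 28; y = λ·(11 - 28) - 23 ≡ 0. → (28, 0)
4P: (28, 0) + (17, 24). λ = (24 - 0)/(17 - 28) ≡ 24/20 mod 31. 20⁻¹ ≡ 14 (mod 31) since 20·14 = 280 ≡ 1, so λ ≡ 26.
  x = λ² - 28 - 17 = 676 - 45 ≡ 11; y = λ·(28 - 11) - 0 ≡ 8. → (11, 8)
4P = (11, 8).
Next 2Q:
Repeated addition: build up to 2Q.
2Q: tangent at (24, 6): λ = (3·24² + 5)/(2·6) ≡ 28/12. 12⁻¹ ≡ 13 (mod 31), so λ ≡ 28·13 ≡ 23.
  x = λ² - 24 - 24 = 529 - 48 ≡ 16; y = λ·(24 - 16) - 6 ≡ 23. → (16, 23)
2Q = (16, 23).
Finally 4P + 2Q:
(11, 8) + (16, 23). λ = (23 - 8)/(16 - 11) ≡ 15/5 mod 31. 5⁻¹ ≡ 25 (mod 31) since 5·25 = 125 ≡ 1, so λ ≡ 3.
  x = λ² - 11 - 16 = 9 - 27 ≡ 13; y = λ·(11 - 13) - 8 ≡ 17. → (13, 17)

(13, 17)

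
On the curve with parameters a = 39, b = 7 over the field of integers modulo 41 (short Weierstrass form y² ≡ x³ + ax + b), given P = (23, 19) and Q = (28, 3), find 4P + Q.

(22, 22)

First 4P:
Double-and-add on 4 = (100)₂. Start with P = (23, 19) for the leading 1-bit.
double: tangent at (23, 19): λ = (3·23² + 39)/(2·19) ≡ 27/38. 38⁻¹ ≡ 27 (mod 41), so λ ≡ 27·27 ≡ 32.
  x = λ² - 23 - 23 = 1024 - 46 ≡ 35; y = λ·(23 - 35) - 19 ≡ 7. → (35, 7)
double: tangent at (35, 7): λ = (3·35² + 39)/(2·7) ≡ 24/14. 14⁻¹ ≡ 3 (mod 41), so λ ≡ 24·3 ≡ 31.
  x = λ² - 35 - 35 = 961 - 70 ≡ 30; y = λ·(35 - 30) - 7 ≡ 25. → (30, 25)
4P = (30, 25).
Finally 4P + Q:
(30, 25) + (28, 3). λ = (3 - 25)/(28 - 30) ≡ 19/39 mod 41. 39⁻¹ ≡ 20 (mod 41), so λ ≡ 11.
  x = λ² - 30 - 28 = 121 - 58 ≡ 22; y = λ·(30 - 22) - 25 ≡ 22. → (22, 22)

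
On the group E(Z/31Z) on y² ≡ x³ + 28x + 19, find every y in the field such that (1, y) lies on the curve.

none

x³ + 28x + 19 = 48 ≡ 17 (mod 31).
17 is a non-residue mod 31; no y exists.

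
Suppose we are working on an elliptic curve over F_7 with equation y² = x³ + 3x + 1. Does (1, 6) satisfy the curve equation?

no

y² = 6² ≡ 1; x³ + 3x + 1 = 5 ≡ 5 (mod 7). 1 ≠ 5.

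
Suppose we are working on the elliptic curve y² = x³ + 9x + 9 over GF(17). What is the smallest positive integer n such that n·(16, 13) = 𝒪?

2P: tangent at (16, 13): λ = (3·16² + 9)/(2·13) ≡ 12/9. 9⁻¹ ≡ 2 (mod 17) since 9·2 = 18 ≡ 1, so λ ≡ 12·2 ≡ 7.
  x = λ² - 16 - 16 = 49 - 32 ≡ 0; y = λ·(16 - 0) - 13 ≡ 14. → (0, 14)
3P: (0, 14) + (16, 13). λ = (13 - 14)/(16 - 0) ≡ 16/16 mod 17. 16⁻¹ ≡ 16 (mod 17) since 16·16 = 256 ≡ 1, so λ ≡ 1.
  x = λ² - 0 - 16 = 1 - 16 ≡ 2; y = λ·(0 - 2) - 14 ≡ 1. → (2, 1)
4P: (2, 1) + (16, 13). λ = (13 - 1)/(16 - 2) ≡ 12/14 mod 17. 14⁻¹ ≡ 11 (mod 17) since 14·11 = 154 ≡ 1, so λ ≡ 13.
  x = λ² - 2 - 16 = 169 - 18 ≡ 15; y = λ·(2 - 15) - 1 ≡ 0. → (15, 0)
5P: (15, 0) + (16, 13). λ = (13 - 0)/(16 - 15) ≡ 13/1 mod 17. 1⁻¹ ≡ 1 (mod 17), so λ ≡ 13.
  x = λ² - 15 - 16 = 169 - 31 ≡ 2; y = λ·(15 - 2) - 0 ≡ 16. → (2, 16)
6P: (2, 16) + (16, 13). λ = (13 - 16)/(16 - 2) ≡ 14/14 mod 17. 14⁻¹ ≡ 11 (mod 17), so λ ≡ 1.
  x = λ² - 2 - 16 = 1 - 18 ≡ 0; y = λ·(2 - 0) - 16 ≡ 3. → (0, 3)
7P: (0, 3) + (16, 13). λ = (13 - 3)/(16 - 0) ≡ 10/16 mod 17. 16⁻¹ ≡ 16 (mod 17), so λ ≡ 7.
  x = λ² - 0 - 16 = 49 - 16 ≡ 16; y = λ·(0 - 16) - 3 ≡ 4. → (16, 4)
8P: (16, 4) + (16, 13): same x and y₁ ≡ -y₂, so the sum is 𝒪.
8P = 𝒪, so the order is 8.

8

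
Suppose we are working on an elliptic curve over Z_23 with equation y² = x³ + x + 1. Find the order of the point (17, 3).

7

2P: tangent at (17, 3): λ = (3·17² + 1)/(2·3) ≡ 17/6. 6⁻¹ ≡ 4 (mod 23), so λ ≡ 17·4 ≡ 22.
  x = λ² - 17 - 17 = 484 - 34 ≡ 13; y = λ·(17 - 13) - 3 ≡ 16. → (13, 16)
3P: (13, 16) + (17, 3). λ = (3 - 16)/(17 - 13) ≡ 10/4 mod 23. 4⁻¹ ≡ 6 (mod 23) since 4·6 = 24 ≡ 1, so λ ≡ 14.
  x = λ² - 13 - 17 = 196 - 30 ≡ 5; y = λ·(13 - 5) - 16 ≡ 4. → (5, 4)
4P: (5, 4) + (17, 3). λ = (3 - 4)/(17 - 5) ≡ 22/12 mod 23. 12⁻¹ ≡ 2 (mod 23) since 12·2 = 24 ≡ 1, so λ ≡ 21.
  x = λ² - 5 - 17 = 441 - 22 ≡ 5; y = λ·(5 - 5) - 4 ≡ 19. → (5, 19)
5P: (5, 19) + (17, 3). λ = (3 - 19)/(17 - 5) ≡ 7/12 mod 23. 12⁻¹ ≡ 2 (mod 23) since 12·2 = 24 ≡ 1, so λ ≡ 14.
  x = λ² - 5 - 17 = 196 - 22 ≡ 13; y = λ·(5 - 13) - 19 ≡ 7. → (13, 7)
6P: (13, 7) + (17, 3). λ = (3 - 7)/(17 - 13) ≡ 19/4 mod 23. 4⁻¹ ≡ 6 (mod 23), so λ ≡ 22.
  x = λ² - 13 - 17 = 484 - 30 ≡ 17; y = λ·(13 - 17) - 7 ≡ 20. → (17, 20)
7P: (17, 20) + (17, 3): same x and y₁ ≡ -y₂, so the sum is ∞.
7P = ∞, so the order is 7.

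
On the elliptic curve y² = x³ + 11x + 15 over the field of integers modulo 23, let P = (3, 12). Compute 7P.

Repeated addition: build up to 7P.
2P: tangent at (3, 12): λ = (3·3² + 11)/(2·12) ≡ 15/1. 1⁻¹ ≡ 1 (mod 23), so λ ≡ 15·1 ≡ 15.
  x = λ² - 3 - 3 = 225 - 6 ≡ 12; y = λ·(3 - 12) - 12 ≡ 14. → (12, 14)
3P: (12, 14) + (3, 12). λ = (12 - 14)/(3 - 12) ≡ 21/14 mod 23. 14⁻¹ ≡ 5 (mod 23), so λ ≡ 13.
  x = λ² - 12 - 3 = 169 - 15 ≡ 16; y = λ·(12 - 16) - 14 ≡ 3. → (16, 3)
4P: (16, 3) + (3, 12). λ = (12 - 3)/(3 - 16) ≡ 9/10 mod 23. 10⁻¹ ≡ 7 (mod 23), so λ ≡ 17.
  x = λ² - 16 - 3 = 289 - 19 ≡ 17; y = λ·(16 - 17) - 3 ≡ 3. → (17, 3)
5P: (17, 3) + (3, 12). λ = (12 - 3)/(3 - 17) ≡ 9/9 mod 23. 9⁻¹ ≡ 18 (mod 23), so λ ≡ 1.
  x = λ² - 17 - 3 = 1 - 20 ≡ 4; y = λ·(17 - 4) - 3 ≡ 10. → (4, 10)
6P: (4, 10) + (3, 12). λ = (12 - 10)/(3 - 4) ≡ 2/22 mod 23. 22⁻¹ ≡ 22 (mod 23), so λ ≡ 21.
  x = λ² - 4 - 3 = 441 - 7 ≡ 20; y = λ·(4 - 20) - 10 ≡ 22. → (20, 22)
7P: (20, 22) + (3, 12). λ = (12 - 22)/(3 - 20) ≡ 13/6 mod 23. 6⁻¹ ≡ 4 (mod 23), so λ ≡ 6.
  x = λ² - 20 - 3 = 36 - 23 ≡ 13; y = λ·(20 - 13) - 22 ≡ 20. → (13, 20)

(13, 20)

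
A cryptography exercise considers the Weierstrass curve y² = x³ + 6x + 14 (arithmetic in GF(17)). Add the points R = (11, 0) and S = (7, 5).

(8, 9)

(11, 0) + (7, 5). λ = (5 - 0)/(7 - 11) ≡ 5/13 mod 17. 13⁻¹ ≡ 4 (mod 17) since 13·4 = 52 ≡ 1, so λ ≡ 3.
  x = λ² - 11 - 7 = 9 - 18 ≡ 8; y = λ·(11 - 8) - 0 ≡ 9. → (8, 9)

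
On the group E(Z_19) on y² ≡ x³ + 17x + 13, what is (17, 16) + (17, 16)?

(11, 12)

tangent at (17, 16): λ = (3·17² + 17)/(2·16) ≡ 10/13. 13⁻¹ ≡ 3 (mod 19), so λ ≡ 10·3 ≡ 11.
  x = λ² - 17 - 17 = 121 - 34 ≡ 11; y = λ·(17 - 11) - 16 ≡ 12. → (11, 12)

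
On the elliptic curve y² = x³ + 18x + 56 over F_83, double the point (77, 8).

(39, 63)

tangent at (77, 8): λ = (3·77² + 18)/(2·8) ≡ 43/16. 16⁻¹ ≡ 26 (mod 83), so λ ≡ 43·26 ≡ 39.
  x = λ² - 77 - 77 = 1521 - 154 ≡ 39; y = λ·(77 - 39) - 8 ≡ 63. → (39, 63)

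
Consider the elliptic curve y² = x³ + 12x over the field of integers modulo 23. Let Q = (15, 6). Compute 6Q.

(9, 20)

Double-and-add on 6 = (110)₂. Start with Q = (15, 6) for the leading 1-bit.
double: tangent at (15, 6): λ = (3·15² + 12)/(2·6) ≡ 20/12. 12⁻¹ ≡ 2 (mod 23), so λ ≡ 20·2 ≡ 17.
  x = λ² - 15 - 15 = 289 - 30 ≡ 6; y = λ·(15 - 6) - 6 ≡ 9. → (6, 9)
add Q: (6, 9) + (15, 6). λ = (6 - 9)/(15 - 6) ≡ 20/9 mod 23. 9⁻¹ ≡ 18 (mod 23), so λ ≡ 15.
  x = λ² - 6 - 15 = 225 - 21 ≡ 20; y = λ·(6 - 20) - 9 ≡ 11. → (20, 11)
double: tangent at (20, 11): λ = (3·20² + 12)/(2·11) ≡ 16/22. 22⁻¹ ≡ 22 (mod 23), so λ ≡ 16·22 ≡ 7.
  x = λ² - 20 - 20 = 49 - 40 ≡ 9; y = λ·(20 - 9) - 11 ≡ 20. → (9, 20)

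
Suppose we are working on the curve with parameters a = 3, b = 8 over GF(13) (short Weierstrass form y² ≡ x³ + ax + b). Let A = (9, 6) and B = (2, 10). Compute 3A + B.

First 3A:
Repeated addition: build up to 3A.
2A: tangent at (9, 6): λ = (3·9² + 3)/(2·6) ≡ 12/12. 12⁻¹ ≡ 12 (mod 13), so λ ≡ 12·12 ≡ 1.
  x = λ² - 9 - 9 = 1 - 18 ≡ 9; y = λ·(9 - 9) - 6 ≡ 7. → (9, 7)
3A: (9, 7) + (9, 6): same x and y₁ ≡ -y₂, so the sum is O.
3A = O.
Finally 3A + B:
O + (2, 10) = (2, 10) (identity).

(2, 10)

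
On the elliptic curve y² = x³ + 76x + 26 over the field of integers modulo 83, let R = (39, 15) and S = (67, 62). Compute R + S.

(39, 15) + (67, 62). λ = (62 - 15)/(67 - 39) ≡ 47/28 mod 83. 28⁻¹ ≡ 3 (mod 83), so λ ≡ 58.
  x = λ² - 39 - 67 = 3364 - 106 ≡ 21; y = λ·(39 - 21) - 15 ≡ 33. → (21, 33)

(21, 33)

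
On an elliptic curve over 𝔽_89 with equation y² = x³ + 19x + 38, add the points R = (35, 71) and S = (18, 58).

(35, 71) + (18, 58). λ = (58 - 71)/(18 - 35) ≡ 76/72 mod 89. 72⁻¹ ≡ 68 (mod 89) since 72·68 = 4896 ≡ 1, so λ ≡ 6.
  x = λ² - 35 - 18 = 36 - 53 ≡ 72; y = λ·(35 - 72) - 71 ≡ 63. → (72, 63)

(72, 63)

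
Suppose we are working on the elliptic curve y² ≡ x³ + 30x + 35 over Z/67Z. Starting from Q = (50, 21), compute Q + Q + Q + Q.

Double-and-add on 4 = (100)₂. Start with Q = (50, 21) for the leading 1-bit.
double: tangent at (50, 21): λ = (3·50² + 30)/(2·21) ≡ 26/42. 42⁻¹ ≡ 8 (mod 67), so λ ≡ 26·8 ≡ 7.
  x = λ² - 50 - 50 = 49 - 100 ≡ 16; y = λ·(50 - 16) - 21 ≡ 16. → (16, 16)
double: tangent at (16, 16): λ = (3·16² + 30)/(2·16) ≡ 61/32. 32⁻¹ ≡ 44 (mod 67), so λ ≡ 61·44 ≡ 4.
  x = λ² - 16 - 16 = 16 - 32 ≡ 51; y = λ·(16 - 51) - 16 ≡ 45. → (51, 45)

(51, 45)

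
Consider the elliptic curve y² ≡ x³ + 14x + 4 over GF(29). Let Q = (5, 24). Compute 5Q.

Repeated addition: build up to 5Q.
2Q: tangent at (5, 24): λ = (3·5² + 14)/(2·24) ≡ 2/19. 19⁻¹ ≡ 26 (mod 29) since 19·26 = 494 ≡ 1, so λ ≡ 2·26 ≡ 23.
  x = λ² - 5 - 5 = 529 - 10 ≡ 26; y = λ·(5 - 26) - 24 ≡ 15. → (26, 15)
3Q: (26, 15) + (5, 24). λ = (24 - 15)/(5 - 26) ≡ 9/8 mod 29. 8⁻¹ ≡ 11 (mod 29), so λ ≡ 12.
  x = λ² - 26 - 5 = 144 - 31 ≡ 26; y = λ·(26 - 26) - 15 ≡ 14. → (26, 14)
4Q: (26, 14) + (5, 24). λ = (24 - 14)/(5 - 26) ≡ 10/8 mod 29. 8⁻¹ ≡ 11 (mod 29), so λ ≡ 23.
  x = λ² - 26 - 5 = 529 - 31 ≡ 5; y = λ·(26 - 5) - 14 ≡ 5. → (5, 5)
5Q: (5, 5) + (5, 24): same x and y₁ ≡ -y₂, so the sum is the point at infinity.

O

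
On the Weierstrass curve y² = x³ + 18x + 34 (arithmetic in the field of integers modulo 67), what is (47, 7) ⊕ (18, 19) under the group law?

(47, 7) + (18, 19). λ = (19 - 7)/(18 - 47) ≡ 12/38 mod 67. 38⁻¹ ≡ 30 (mod 67), so λ ≡ 25.
  x = λ² - 47 - 18 = 625 - 65 ≡ 24; y = λ·(47 - 24) - 7 ≡ 32. → (24, 32)

(24, 32)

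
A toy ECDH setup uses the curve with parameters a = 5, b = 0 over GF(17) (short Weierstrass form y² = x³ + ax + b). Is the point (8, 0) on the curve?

no

y² = 0² ≡ 0; x³ + 5x + 0 = 552 ≡ 8 (mod 17). 0 ≠ 8.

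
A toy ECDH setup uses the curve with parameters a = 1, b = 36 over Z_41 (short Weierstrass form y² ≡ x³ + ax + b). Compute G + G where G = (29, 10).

(8, 8)

tangent at (29, 10): λ = (3·29² + 1)/(2·10) ≡ 23/20. 20⁻¹ ≡ 39 (mod 41), so λ ≡ 23·39 ≡ 36.
  x = λ² - 29 - 29 = 1296 - 58 ≡ 8; y = λ·(29 - 8) - 10 ≡ 8. → (8, 8)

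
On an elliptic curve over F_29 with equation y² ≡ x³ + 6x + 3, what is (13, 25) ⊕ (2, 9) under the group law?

(13, 4)

(13, 25) + (2, 9). λ = (9 - 25)/(2 - 13) ≡ 13/18 mod 29. 18⁻¹ ≡ 21 (mod 29), so λ ≡ 12.
  x = λ² - 13 - 2 = 144 - 15 ≡ 13; y = λ·(13 - 13) - 25 ≡ 4. → (13, 4)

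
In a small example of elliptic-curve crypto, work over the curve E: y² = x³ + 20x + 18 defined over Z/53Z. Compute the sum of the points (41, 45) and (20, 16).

(41, 45) + (20, 16). λ = (16 - 45)/(20 - 41) ≡ 24/32 mod 53. 32⁻¹ ≡ 5 (mod 53) since 32·5 = 160 ≡ 1, so λ ≡ 14.
  x = λ² - 41 - 20 = 196 - 61 ≡ 29; y = λ·(41 - 29) - 45 ≡ 17. → (29, 17)

(29, 17)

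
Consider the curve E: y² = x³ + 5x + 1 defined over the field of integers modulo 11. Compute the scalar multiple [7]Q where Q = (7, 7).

(0, 1)

Double-and-add on 7 = (111)₂. Start with Q = (7, 7) for the leading 1-bit.
double: tangent at (7, 7): λ = (3·7² + 5)/(2·7) ≡ 9/3. 3⁻¹ ≡ 4 (mod 11), so λ ≡ 9·4 ≡ 3.
  x = λ² - 7 - 7 = 9 - 14 ≡ 6; y = λ·(7 - 6) - 7 ≡ 7. → (6, 7)
add Q: (6, 7) + (7, 7). λ = (7 - 7)/(7 - 6) ≡ 0/1 mod 11. 1⁻¹ ≡ 1 (mod 11), so λ ≡ 0.
  x = λ² - 6 - 7 = 0 - 13 ≡ 9; y = λ·(6 - 9) - 7 ≡ 4. → (9, 4)
double: tangent at (9, 4): λ = (3·9² + 5)/(2·4) ≡ 6/8. 8⁻¹ ≡ 7 (mod 11), so λ ≡ 6·7 ≡ 9.
  x = λ² - 9 - 9 = 81 - 18 ≡ 8; y = λ·(9 - 8) - 4 ≡ 5. → (8, 5)
add Q: (8, 5) + (7, 7). λ = (7 - 5)/(7 - 8) ≡ 2/10 mod 11. 10⁻¹ ≡ 10 (mod 11), so λ ≡ 9.
  x = λ² - 8 - 7 = 81 - 15 ≡ 0; y = λ·(8 - 0) - 5 ≡ 1. → (0, 1)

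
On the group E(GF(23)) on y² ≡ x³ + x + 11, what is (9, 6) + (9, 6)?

tangent at (9, 6): λ = (3·9² + 1)/(2·6) ≡ 14/12. 12⁻¹ ≡ 2 (mod 23) since 12·2 = 24 ≡ 1, so λ ≡ 14·2 ≡ 5.
  x = λ² - 9 - 9 = 25 - 18 ≡ 7; y = λ·(9 - 7) - 6 ≡ 4. → (7, 4)

(7, 4)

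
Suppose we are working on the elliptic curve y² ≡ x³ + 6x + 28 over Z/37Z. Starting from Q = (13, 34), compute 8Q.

Double-and-add on 8 = (1000)₂. Start with Q = (13, 34) for the leading 1-bit.
double: tangent at (13, 34): λ = (3·13² + 6)/(2·34) ≡ 32/31. 31⁻¹ ≡ 6 (mod 37) since 31·6 = 186 ≡ 1, so λ ≡ 32·6 ≡ 7.
  x = λ² - 13 - 13 = 49 - 26 ≡ 23; y = λ·(13 - 23) - 34 ≡ 7. → (23, 7)
double: tangent at (23, 7): λ = (3·23² + 6)/(2·7) ≡ 2/14. 14⁻¹ ≡ 8 (mod 37) since 14·8 = 112 ≡ 1, so λ ≡ 2·8 ≡ 16.
  x = λ² - 23 - 23 = 256 - 46 ≡ 25; y = λ·(23 - 25) - 7 ≡ 35. → (25, 35)
double: tangent at (25, 35): λ = (3·25² + 6)/(2·35) ≡ 31/33. 33⁻¹ ≡ 9 (mod 37) since 33·9 = 297 ≡ 1, so λ ≡ 31·9 ≡ 20.
  x = λ² - 25 - 25 = 400 - 50 ≡ 17; y = λ·(25 - 17) - 35 ≡ 14. → (17, 14)

(17, 14)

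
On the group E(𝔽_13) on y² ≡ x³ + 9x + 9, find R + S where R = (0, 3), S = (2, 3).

(0, 3) + (2, 3). λ = (3 - 3)/(2 - 0) ≡ 0/2 mod 13. 2⁻¹ ≡ 7 (mod 13), so λ ≡ 0.
  x = λ² - 0 - 2 = 0 - 2 ≡ 11; y = λ·(0 - 11) - 3 ≡ 10. → (11, 10)

(11, 10)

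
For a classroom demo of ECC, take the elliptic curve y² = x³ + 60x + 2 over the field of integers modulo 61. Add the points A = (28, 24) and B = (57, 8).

(28, 24) + (57, 8). λ = (8 - 24)/(57 - 28) ≡ 45/29 mod 61. 29⁻¹ ≡ 40 (mod 61) since 29·40 = 1160 ≡ 1, so λ ≡ 31.
  x = λ² - 28 - 57 = 961 - 85 ≡ 22; y = λ·(28 - 22) - 24 ≡ 40. → (22, 40)

(22, 40)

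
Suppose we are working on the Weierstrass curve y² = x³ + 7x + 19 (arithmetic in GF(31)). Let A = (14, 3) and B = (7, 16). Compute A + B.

(28, 23)

(14, 3) + (7, 16). λ = (16 - 3)/(7 - 14) ≡ 13/24 mod 31. 24⁻¹ ≡ 22 (mod 31), so λ ≡ 7.
  x = λ² - 14 - 7 = 49 - 21 ≡ 28; y = λ·(14 - 28) - 3 ≡ 23. → (28, 23)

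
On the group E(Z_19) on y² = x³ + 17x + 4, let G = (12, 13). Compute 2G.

tangent at (12, 13): λ = (3·12² + 17)/(2·13) ≡ 12/7. 7⁻¹ ≡ 11 (mod 19) since 7·11 = 77 ≡ 1, so λ ≡ 12·11 ≡ 18.
  x = λ² - 12 - 12 = 324 - 24 ≡ 15; y = λ·(12 - 15) - 13 ≡ 9. → (15, 9)

(15, 9)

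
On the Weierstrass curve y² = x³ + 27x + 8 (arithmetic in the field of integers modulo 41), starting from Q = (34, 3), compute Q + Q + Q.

(8, 30)

Repeated addition: build up to 3Q.
2Q: tangent at (34, 3): λ = (3·34² + 27)/(2·3) ≡ 10/6. 6⁻¹ ≡ 7 (mod 41) since 6·7 = 42 ≡ 1, so λ ≡ 10·7 ≡ 29.
  x = λ² - 34 - 34 = 841 - 68 ≡ 35; y = λ·(34 - 35) - 3 ≡ 9. → (35, 9)
3Q: (35, 9) + (34, 3). λ = (3 - 9)/(34 - 35) ≡ 35/40 mod 41. 40⁻¹ ≡ 40 (mod 41) since 40·40 = 1600 ≡ 1, so λ ≡ 6.
  x = λ² - 35 - 34 = 36 - 69 ≡ 8; y = λ·(35 - 8) - 9 ≡ 30. → (8, 30)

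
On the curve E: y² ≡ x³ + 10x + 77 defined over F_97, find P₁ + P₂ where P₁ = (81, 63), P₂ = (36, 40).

(41, 76)

(81, 63) + (36, 40). λ = (40 - 63)/(36 - 81) ≡ 74/52 mod 97. 52⁻¹ ≡ 28 (mod 97), so λ ≡ 35.
  x = λ² - 81 - 36 = 1225 - 117 ≡ 41; y = λ·(81 - 41) - 63 ≡ 76. → (41, 76)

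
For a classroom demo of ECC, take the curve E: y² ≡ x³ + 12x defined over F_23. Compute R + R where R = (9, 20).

(0, 0)

tangent at (9, 20): λ = (3·9² + 12)/(2·20) ≡ 2/17. 17⁻¹ ≡ 19 (mod 23), so λ ≡ 2·19 ≡ 15.
  x = λ² - 9 - 9 = 225 - 18 ≡ 0; y = λ·(9 - 0) - 20 ≡ 0. → (0, 0)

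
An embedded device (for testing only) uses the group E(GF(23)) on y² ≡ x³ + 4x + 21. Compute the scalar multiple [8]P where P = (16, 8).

(15, 12)

Double-and-add on 8 = (1000)₂. Start with P = (16, 8) for the leading 1-bit.
double: tangent at (16, 8): λ = (3·16² + 4)/(2·8) ≡ 13/16. 16⁻¹ ≡ 13 (mod 23), so λ ≡ 13·13 ≡ 8.
  x = λ² - 16 - 16 = 64 - 32 ≡ 9; y = λ·(16 - 9) - 8 ≡ 2. → (9, 2)
double: tangent at (9, 2): λ = (3·9² + 4)/(2·2) ≡ 17/4. 4⁻¹ ≡ 6 (mod 23), so λ ≡ 17·6 ≡ 10.
  x = λ² - 9 - 9 = 100 - 18 ≡ 13; y = λ·(9 - 13) - 2 ≡ 4. → (13, 4)
double: tangent at (13, 4): λ = (3·13² + 4)/(2·4) ≡ 5/8. 8⁻¹ ≡ 3 (mod 23), so λ ≡ 5·3 ≡ 15.
  x = λ² - 13 - 13 = 225 - 26 ≡ 15; y = λ·(13 - 15) - 4 ≡ 12. → (15, 12)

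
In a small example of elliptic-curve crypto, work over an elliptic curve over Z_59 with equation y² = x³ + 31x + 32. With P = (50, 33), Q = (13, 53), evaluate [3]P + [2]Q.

First 3P:
Repeated addition: build up to 3P.
2P: tangent at (50, 33): λ = (3·50² + 31)/(2·33) ≡ 38/7. 7⁻¹ ≡ 17 (mod 59), so λ ≡ 38·17 ≡ 56.
  x = λ² - 50 - 50 = 3136 - 100 ≡ 27; y = λ·(50 - 27) - 33 ≡ 16. → (27, 16)
3P: (27, 16) + (50, 33). λ = (33 - 16)/(50 - 27) ≡ 17/23 mod 59. 23⁻¹ ≡ 18 (mod 59) since 23·18 = 414 ≡ 1, so λ ≡ 11.
  x = λ² - 27 - 50 = 121 - 77 ≡ 44; y = λ·(27 - 44) - 16 ≡ 33. → (44, 33)
3P = (44, 33).
Next 2Q:
Repeated addition: build up to 2Q.
2Q: tangent at (13, 53): λ = (3·13² + 31)/(2·53) ≡ 7/47. 47⁻¹ ≡ 54 (mod 59), so λ ≡ 7·54 ≡ 24.
  x = λ² - 13 - 13 = 576 - 26 ≡ 19; y = λ·(13 - 19) - 53 ≡ 39. → (19, 39)
2Q = (19, 39).
Finally 3P + 2Q:
(44, 33) + (19, 39). λ = (39 - 33)/(19 - 44) ≡ 6/34 mod 59. 34⁻¹ ≡ 33 (mod 59) since 34·33 = 1122 ≡ 1, so λ ≡ 21.
  x = λ² - 44 - 19 = 441 - 63 ≡ 24; y = λ·(44 - 24) - 33 ≡ 33. → (24, 33)

(24, 33)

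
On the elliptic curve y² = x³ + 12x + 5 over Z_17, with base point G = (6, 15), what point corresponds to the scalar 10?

(1, 1)

Repeated addition: build up to 10G.
2G: tangent at (6, 15): λ = (3·6² + 12)/(2·15) ≡ 1/13. 13⁻¹ ≡ 4 (mod 17) since 13·4 = 52 ≡ 1, so λ ≡ 1·4 ≡ 4.
  x = λ² - 6 - 6 = 16 - 12 ≡ 4; y = λ·(6 - 4) - 15 ≡ 10. → (4, 10)
3G: (4, 10) + (6, 15). λ = (15 - 10)/(6 - 4) ≡ 5/2 mod 17. 2⁻¹ ≡ 9 (mod 17) since 2·9 = 18 ≡ 1, so λ ≡ 11.
  x = λ² - 4 - 6 = 121 - 10 ≡ 9; y = λ·(4 - 9) - 10 ≡ 3. → (9, 3)
4G: (9, 3) + (6, 15). λ = (15 - 3)/(6 - 9) ≡ 12/14 mod 17. 14⁻¹ ≡ 11 (mod 17), so λ ≡ 13.
  x = λ² - 9 - 6 = 169 - 15 ≡ 1; y = λ·(9 - 1) - 3 ≡ 16. → (1, 16)
5G: (1, 16) + (6, 15). λ = (15 - 16)/(6 - 1) ≡ 16/5 mod 17. 5⁻¹ ≡ 7 (mod 17), so λ ≡ 10.
  x = λ² - 1 - 6 = 100 - 7 ≡ 8; y = λ·(1 - 8) - 16 ≡ 16. → (8, 16)
6G: (8, 16) + (6, 15). λ = (15 - 16)/(6 - 8) ≡ 16/15 mod 17. 15⁻¹ ≡ 8 (mod 17), so λ ≡ 9.
  x = λ² - 8 - 6 = 81 - 14 ≡ 16; y = λ·(8 - 16) - 16 ≡ 14. → (16, 14)
7G: (16, 14) + (6, 15). λ = (15 - 14)/(6 - 16) ≡ 1/7 mod 17. 7⁻¹ ≡ 5 (mod 17), so λ ≡ 5.
  x = λ² - 16 - 6 = 25 - 22 ≡ 3; y = λ·(16 - 3) - 14 ≡ 0. → (3, 0)
8G: (3, 0) + (6, 15). λ = (15 - 0)/(6 - 3) ≡ 15/3 mod 17. 3⁻¹ ≡ 6 (mod 17), so λ ≡ 5.
  x = λ² - 3 - 6 = 25 - 9 ≡ 16; y = λ·(3 - 16) - 0 ≡ 3. → (16, 3)
9G: (16, 3) + (6, 15). λ = (15 - 3)/(6 - 16) ≡ 12/7 mod 17. 7⁻¹ ≡ 5 (mod 17), so λ ≡ 9.
  x = λ² - 16 - 6 = 81 - 22 ≡ 8; y = λ·(16 - 8) - 3 ≡ 1. → (8, 1)
10G: (8, 1) + (6, 15). λ = (15 - 1)/(6 - 8) ≡ 14/15 mod 17. 15⁻¹ ≡ 8 (mod 17) since 15·8 = 120 ≡ 1, so λ ≡ 10.
  x = λ² - 8 - 6 = 100 - 14 ≡ 1; y = λ·(8 - 1) - 1 ≡ 1. → (1, 1)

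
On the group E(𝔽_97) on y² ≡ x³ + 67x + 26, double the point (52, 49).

tangent at (52, 49): λ = (3·52² + 67)/(2·49) ≡ 31/1. 1⁻¹ ≡ 1 (mod 97), so λ ≡ 31·1 ≡ 31.
  x = λ² - 52 - 52 = 961 - 104 ≡ 81; y = λ·(52 - 81) - 49 ≡ 22. → (81, 22)

(81, 22)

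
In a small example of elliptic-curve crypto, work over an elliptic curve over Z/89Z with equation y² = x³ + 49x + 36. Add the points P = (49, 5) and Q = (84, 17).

(0, 83)

(49, 5) + (84, 17). λ = (17 - 5)/(84 - 49) ≡ 12/35 mod 89. 35⁻¹ ≡ 28 (mod 89) since 35·28 = 980 ≡ 1, so λ ≡ 69.
  x = λ² - 49 - 84 = 4761 - 133 ≡ 0; y = λ·(49 - 0) - 5 ≡ 83. → (0, 83)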